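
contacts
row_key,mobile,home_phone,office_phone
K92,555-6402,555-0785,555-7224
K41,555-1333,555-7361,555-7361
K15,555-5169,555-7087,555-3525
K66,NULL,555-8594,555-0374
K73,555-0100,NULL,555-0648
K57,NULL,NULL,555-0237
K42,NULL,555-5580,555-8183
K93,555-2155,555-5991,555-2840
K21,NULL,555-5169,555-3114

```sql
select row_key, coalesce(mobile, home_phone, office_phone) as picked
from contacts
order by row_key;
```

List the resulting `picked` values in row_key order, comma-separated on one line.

555-5169, 555-5169, 555-1333, 555-5580, 555-0237, 555-8594, 555-0100, 555-6402, 555-2155

row_key=K15: mobile=555-5169 → 555-5169
row_key=K21: mobile=NULL, home_phone=555-5169 → 555-5169
row_key=K41: mobile=555-1333 → 555-1333
row_key=K42: mobile=NULL, home_phone=555-5580 → 555-5580
row_key=K57: mobile=NULL, home_phone=NULL, office_phone=555-0237 → 555-0237
row_key=K66: mobile=NULL, home_phone=555-8594 → 555-8594
row_key=K73: mobile=555-0100 → 555-0100
row_key=K92: mobile=555-6402 → 555-6402
row_key=K93: mobile=555-2155 → 555-2155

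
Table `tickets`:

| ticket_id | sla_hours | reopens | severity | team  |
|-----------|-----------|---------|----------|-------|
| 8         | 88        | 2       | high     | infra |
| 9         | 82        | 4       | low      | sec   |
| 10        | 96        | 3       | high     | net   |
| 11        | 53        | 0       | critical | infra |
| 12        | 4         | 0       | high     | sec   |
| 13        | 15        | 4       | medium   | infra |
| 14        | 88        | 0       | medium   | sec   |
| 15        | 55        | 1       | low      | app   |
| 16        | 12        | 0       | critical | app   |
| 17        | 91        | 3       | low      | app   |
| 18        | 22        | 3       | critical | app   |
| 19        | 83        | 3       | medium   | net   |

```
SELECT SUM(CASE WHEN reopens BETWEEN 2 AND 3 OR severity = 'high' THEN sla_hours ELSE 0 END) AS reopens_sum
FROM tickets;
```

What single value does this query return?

384

ticket_id=8: ✓ → 88
ticket_id=9: ✗
ticket_id=10: ✓ → 96
ticket_id=11: ✗
ticket_id=12: ✓ → 4
ticket_id=13: ✗
ticket_id=14: ✗
ticket_id=15: ✗
ticket_id=16: ✗
ticket_id=17: ✓ → 91
ticket_id=18: ✓ → 22
ticket_id=19: ✓ → 83
reopens_sum = 88 + 96 + 4 + 91 + 22 + 83 = 384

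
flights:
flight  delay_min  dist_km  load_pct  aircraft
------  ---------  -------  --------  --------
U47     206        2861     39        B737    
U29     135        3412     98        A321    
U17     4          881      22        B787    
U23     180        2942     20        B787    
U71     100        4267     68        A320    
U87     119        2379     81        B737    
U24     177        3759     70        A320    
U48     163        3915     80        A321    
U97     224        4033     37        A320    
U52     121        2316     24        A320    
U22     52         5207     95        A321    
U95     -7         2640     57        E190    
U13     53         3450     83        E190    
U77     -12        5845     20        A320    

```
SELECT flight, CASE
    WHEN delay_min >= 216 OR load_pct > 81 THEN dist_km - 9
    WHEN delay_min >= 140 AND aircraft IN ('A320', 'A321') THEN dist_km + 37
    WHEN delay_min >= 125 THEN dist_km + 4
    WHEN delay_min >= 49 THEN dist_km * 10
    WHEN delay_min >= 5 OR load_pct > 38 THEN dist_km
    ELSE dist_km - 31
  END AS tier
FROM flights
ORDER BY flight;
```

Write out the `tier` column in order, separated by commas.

3441, 850, 5198, 2946, 3796, 3403, 2865, 3952, 23160, 42670, 5814, 23790, 2640, 4024

flight=U13: delay_min >= 216 OR load_pct > 81 → 3441
flight=U17: ELSE → 850
flight=U22: delay_min >= 216 OR load_pct > 81 → 5198
flight=U23: delay_min >= 125 → 2946
flight=U24: delay_min >= 140 AND aircraft IN ('A320', 'A321') → 3796
flight=U29: delay_min >= 216 OR load_pct > 81 → 3403
flight=U47: delay_min >= 125 → 2865
flight=U48: delay_min >= 140 AND aircraft IN ('A320', 'A321') → 3952
flight=U52: delay_min >= 49 → 23160
flight=U71: delay_min >= 49 → 42670
flight=U77: ELSE → 5814
flight=U87: delay_min >= 49 → 23790
flight=U95: delay_min >= 5 OR load_pct > 38 → 2640
flight=U97: delay_min >= 216 OR load_pct > 81 → 4024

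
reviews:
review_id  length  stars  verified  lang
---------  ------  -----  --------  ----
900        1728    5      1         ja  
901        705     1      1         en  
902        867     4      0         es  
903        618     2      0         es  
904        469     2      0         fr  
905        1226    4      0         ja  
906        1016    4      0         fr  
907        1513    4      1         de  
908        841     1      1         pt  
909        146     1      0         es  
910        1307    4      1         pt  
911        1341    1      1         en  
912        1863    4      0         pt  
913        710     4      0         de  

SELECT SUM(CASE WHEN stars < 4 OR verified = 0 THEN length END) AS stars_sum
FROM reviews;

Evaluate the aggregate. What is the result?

9802

review_id=900: ✗
review_id=901: ✓ → 705
review_id=902: ✓ → 867
review_id=903: ✓ → 618
review_id=904: ✓ → 469
review_id=905: ✓ → 1226
review_id=906: ✓ → 1016
review_id=907: ✗
review_id=908: ✓ → 841
review_id=909: ✓ → 146
review_id=910: ✗
review_id=911: ✓ → 1341
review_id=912: ✓ → 1863
review_id=913: ✓ → 710
stars_sum = 705 + 867 + 618 + 469 + 1226 + 1016 + 841 + 146 + 1341 + 1863 + 710 = 9802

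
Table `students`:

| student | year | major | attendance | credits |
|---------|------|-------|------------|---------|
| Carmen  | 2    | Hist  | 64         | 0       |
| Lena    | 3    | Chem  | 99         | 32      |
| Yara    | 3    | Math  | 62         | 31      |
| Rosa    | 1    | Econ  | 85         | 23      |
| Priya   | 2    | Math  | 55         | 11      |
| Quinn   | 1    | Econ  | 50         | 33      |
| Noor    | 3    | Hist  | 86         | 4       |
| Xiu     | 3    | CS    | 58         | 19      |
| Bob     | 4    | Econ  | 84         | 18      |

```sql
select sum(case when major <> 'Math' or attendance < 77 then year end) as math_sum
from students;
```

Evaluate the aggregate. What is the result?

22

student=Carmen: ✓ → 2
student=Lena: ✓ → 3
student=Yara: ✓ → 3
student=Rosa: ✓ → 1
student=Priya: ✓ → 2
student=Quinn: ✓ → 1
student=Noor: ✓ → 3
student=Xiu: ✓ → 3
student=Bob: ✓ → 4
math_sum = 2 + 3 + 3 + 1 + 2 + 1 + 3 + 3 + 4 = 22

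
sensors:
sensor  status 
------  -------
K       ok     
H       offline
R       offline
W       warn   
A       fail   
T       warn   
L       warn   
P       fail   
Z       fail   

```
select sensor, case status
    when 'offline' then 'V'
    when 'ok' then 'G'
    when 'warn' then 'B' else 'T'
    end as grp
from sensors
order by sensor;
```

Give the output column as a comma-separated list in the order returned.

sensor=A: ELSE → T
sensor=H: status='offline' → V
sensor=K: status='ok' → G
sensor=L: status='warn' → B
sensor=P: ELSE → T
sensor=R: status='offline' → V
sensor=T: status='warn' → B
sensor=W: status='warn' → B
sensor=Z: ELSE → T

T, V, G, B, T, V, B, B, T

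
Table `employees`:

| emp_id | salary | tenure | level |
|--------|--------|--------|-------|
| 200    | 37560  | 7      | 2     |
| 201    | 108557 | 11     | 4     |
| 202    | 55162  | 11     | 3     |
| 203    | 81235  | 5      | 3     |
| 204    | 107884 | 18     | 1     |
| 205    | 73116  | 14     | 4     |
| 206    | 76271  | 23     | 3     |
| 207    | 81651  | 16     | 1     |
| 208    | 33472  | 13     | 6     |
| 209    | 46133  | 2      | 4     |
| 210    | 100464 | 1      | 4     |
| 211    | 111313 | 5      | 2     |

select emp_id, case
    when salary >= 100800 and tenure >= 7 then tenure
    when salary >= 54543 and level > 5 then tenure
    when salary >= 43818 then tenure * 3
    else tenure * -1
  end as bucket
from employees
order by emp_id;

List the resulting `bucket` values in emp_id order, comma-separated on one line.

-7, 11, 33, 15, 18, 42, 69, 48, -13, 6, 3, 15

emp_id=200: ELSE → -7
emp_id=201: salary >= 100800 and tenure >= 7 → 11
emp_id=202: salary >= 43818 → 33
emp_id=203: salary >= 43818 → 15
emp_id=204: salary >= 100800 and tenure >= 7 → 18
emp_id=205: salary >= 43818 → 42
emp_id=206: salary >= 43818 → 69
emp_id=207: salary >= 43818 → 48
emp_id=208: ELSE → -13
emp_id=209: salary >= 43818 → 6
emp_id=210: salary >= 43818 → 3
emp_id=211: salary >= 43818 → 15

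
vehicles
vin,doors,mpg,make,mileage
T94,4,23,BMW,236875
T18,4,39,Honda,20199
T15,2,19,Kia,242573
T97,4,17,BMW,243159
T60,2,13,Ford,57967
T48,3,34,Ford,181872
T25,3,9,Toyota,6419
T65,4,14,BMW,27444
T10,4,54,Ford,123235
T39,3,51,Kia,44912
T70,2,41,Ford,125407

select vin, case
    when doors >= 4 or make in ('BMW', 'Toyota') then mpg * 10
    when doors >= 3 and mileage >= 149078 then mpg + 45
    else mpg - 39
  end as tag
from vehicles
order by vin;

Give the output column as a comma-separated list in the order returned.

vin=T10: doors >= 4 or make in ('BMW', 'Toyota') → 540
vin=T15: ELSE → -20
vin=T18: doors >= 4 or make in ('BMW', 'Toyota') → 390
vin=T25: doors >= 4 or make in ('BMW', 'Toyota') → 90
vin=T39: ELSE → 12
vin=T48: doors >= 3 and mileage >= 149078 → 79
vin=T60: ELSE → -26
vin=T65: doors >= 4 or make in ('BMW', 'Toyota') → 140
vin=T70: ELSE → 2
vin=T94: doors >= 4 or make in ('BMW', 'Toyota') → 230
vin=T97: doors >= 4 or make in ('BMW', 'Toyota') → 170

540, -20, 390, 90, 12, 79, -26, 140, 2, 230, 170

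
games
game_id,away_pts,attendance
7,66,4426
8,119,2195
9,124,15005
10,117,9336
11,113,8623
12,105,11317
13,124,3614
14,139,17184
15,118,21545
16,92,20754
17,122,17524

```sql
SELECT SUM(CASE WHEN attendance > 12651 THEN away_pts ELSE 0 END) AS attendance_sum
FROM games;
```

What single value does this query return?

game_id=7: ✗
game_id=8: ✗
game_id=9: ✓ → 124
game_id=10: ✗
game_id=11: ✗
game_id=12: ✗
game_id=13: ✗
game_id=14: ✓ → 139
game_id=15: ✓ → 118
game_id=16: ✓ → 92
game_id=17: ✓ → 122
attendance_sum = 124 + 139 + 118 + 92 + 122 = 595

595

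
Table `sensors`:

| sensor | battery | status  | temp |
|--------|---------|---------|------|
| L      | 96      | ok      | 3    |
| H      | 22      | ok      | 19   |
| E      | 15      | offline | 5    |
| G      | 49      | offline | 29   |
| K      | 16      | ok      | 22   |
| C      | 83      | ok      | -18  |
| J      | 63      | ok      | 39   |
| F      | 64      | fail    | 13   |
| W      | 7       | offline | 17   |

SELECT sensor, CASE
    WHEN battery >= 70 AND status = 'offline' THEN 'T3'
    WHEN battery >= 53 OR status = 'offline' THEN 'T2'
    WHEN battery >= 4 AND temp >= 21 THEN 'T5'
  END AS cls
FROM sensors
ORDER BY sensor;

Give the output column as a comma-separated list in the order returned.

T2, T2, T2, T2, NULL, T2, T5, T2, T2

sensor=C: battery >= 53 OR status = 'offline' → T2
sensor=E: battery >= 53 OR status = 'offline' → T2
sensor=F: battery >= 53 OR status = 'offline' → T2
sensor=G: battery >= 53 OR status = 'offline' → T2
sensor=H: (no match → NULL) → NULL
sensor=J: battery >= 53 OR status = 'offline' → T2
sensor=K: battery >= 4 AND temp >= 21 → T5
sensor=L: battery >= 53 OR status = 'offline' → T2
sensor=W: battery >= 53 OR status = 'offline' → T2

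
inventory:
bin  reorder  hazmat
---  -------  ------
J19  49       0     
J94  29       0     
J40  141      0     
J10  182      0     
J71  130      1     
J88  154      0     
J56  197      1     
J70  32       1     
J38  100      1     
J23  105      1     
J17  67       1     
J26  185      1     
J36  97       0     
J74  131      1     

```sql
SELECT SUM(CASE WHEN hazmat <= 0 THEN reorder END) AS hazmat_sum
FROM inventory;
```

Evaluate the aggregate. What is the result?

bin=J19: ✓ → 49
bin=J94: ✓ → 29
bin=J40: ✓ → 141
bin=J10: ✓ → 182
bin=J71: ✗
bin=J88: ✓ → 154
bin=J56: ✗
bin=J70: ✗
bin=J38: ✗
bin=J23: ✗
bin=J17: ✗
bin=J26: ✗
bin=J36: ✓ → 97
bin=J74: ✗
hazmat_sum = 49 + 29 + 141 + 182 + 154 + 97 = 652

652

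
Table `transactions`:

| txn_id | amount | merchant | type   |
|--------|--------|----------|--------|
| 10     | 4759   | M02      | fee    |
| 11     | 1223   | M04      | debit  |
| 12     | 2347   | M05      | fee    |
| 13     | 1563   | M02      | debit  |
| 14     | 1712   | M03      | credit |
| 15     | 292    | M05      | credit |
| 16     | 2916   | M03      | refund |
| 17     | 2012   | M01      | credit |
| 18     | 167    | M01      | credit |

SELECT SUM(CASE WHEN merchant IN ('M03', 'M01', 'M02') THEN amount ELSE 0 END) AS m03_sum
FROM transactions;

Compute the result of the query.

13129

txn_id=10: ✓ → 4759
txn_id=11: ✗
txn_id=12: ✗
txn_id=13: ✓ → 1563
txn_id=14: ✓ → 1712
txn_id=15: ✗
txn_id=16: ✓ → 2916
txn_id=17: ✓ → 2012
txn_id=18: ✓ → 167
m03_sum = 4759 + 1563 + 1712 + 2916 + 2012 + 167 = 13129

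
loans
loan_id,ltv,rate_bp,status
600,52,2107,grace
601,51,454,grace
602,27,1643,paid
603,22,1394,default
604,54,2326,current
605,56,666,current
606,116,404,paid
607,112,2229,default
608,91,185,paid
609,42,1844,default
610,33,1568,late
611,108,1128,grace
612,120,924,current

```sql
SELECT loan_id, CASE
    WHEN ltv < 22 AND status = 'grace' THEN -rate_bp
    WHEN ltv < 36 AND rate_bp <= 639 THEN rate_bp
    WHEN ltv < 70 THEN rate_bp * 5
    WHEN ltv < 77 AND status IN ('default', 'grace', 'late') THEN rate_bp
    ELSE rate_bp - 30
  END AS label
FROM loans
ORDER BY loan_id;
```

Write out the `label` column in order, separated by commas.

10535, 2270, 8215, 6970, 11630, 3330, 374, 2199, 155, 9220, 7840, 1098, 894

loan_id=600: ltv < 70 → 10535
loan_id=601: ltv < 70 → 2270
loan_id=602: ltv < 70 → 8215
loan_id=603: ltv < 70 → 6970
loan_id=604: ltv < 70 → 11630
loan_id=605: ltv < 70 → 3330
loan_id=606: ELSE → 374
loan_id=607: ELSE → 2199
loan_id=608: ELSE → 155
loan_id=609: ltv < 70 → 9220
loan_id=610: ltv < 70 → 7840
loan_id=611: ELSE → 1098
loan_id=612: ELSE → 894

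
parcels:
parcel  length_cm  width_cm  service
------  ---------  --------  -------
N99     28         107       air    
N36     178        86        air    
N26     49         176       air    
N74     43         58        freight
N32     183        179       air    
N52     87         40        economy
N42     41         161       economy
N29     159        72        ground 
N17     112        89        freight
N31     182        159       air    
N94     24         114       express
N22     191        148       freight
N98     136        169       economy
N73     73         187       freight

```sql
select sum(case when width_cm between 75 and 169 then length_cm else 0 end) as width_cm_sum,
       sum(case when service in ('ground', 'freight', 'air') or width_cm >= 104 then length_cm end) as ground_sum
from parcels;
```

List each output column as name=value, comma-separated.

[width_cm_sum: width_cm between 75 and 169]
parcel=N99: ✓ → 28
parcel=N36: ✓ → 178
parcel=N26: ✗
parcel=N74: ✗
parcel=N32: ✗
parcel=N52: ✗
parcel=N42: ✓ → 41
parcel=N29: ✗
parcel=N17: ✓ → 112
parcel=N31: ✓ → 182
parcel=N94: ✓ → 24
parcel=N22: ✓ → 191
parcel=N98: ✓ → 136
parcel=N73: ✗
width_cm_sum = 28 + 178 + 41 + 112 + 182 + 24 + 191 + 136 = 892
—
[ground_sum: service in ('ground', 'freight', 'air') or width_cm >= 104]
parcel=N99: ✓ → 28
parcel=N36: ✓ → 178
parcel=N26: ✓ → 49
parcel=N74: ✓ → 43
parcel=N32: ✓ → 183
parcel=N52: ✗
parcel=N42: ✓ → 41
parcel=N29: ✓ → 159
parcel=N17: ✓ → 112
parcel=N31: ✓ → 182
parcel=N94: ✓ → 24
parcel=N22: ✓ → 191
parcel=N98: ✓ → 136
parcel=N73: ✓ → 73
ground_sum = 28 + 178 + 49 + 43 + 183 + 41 + 159 + 112 + 182 + 24 + 191 + 136 + 73 = 1399

width_cm_sum=892, ground_sum=1399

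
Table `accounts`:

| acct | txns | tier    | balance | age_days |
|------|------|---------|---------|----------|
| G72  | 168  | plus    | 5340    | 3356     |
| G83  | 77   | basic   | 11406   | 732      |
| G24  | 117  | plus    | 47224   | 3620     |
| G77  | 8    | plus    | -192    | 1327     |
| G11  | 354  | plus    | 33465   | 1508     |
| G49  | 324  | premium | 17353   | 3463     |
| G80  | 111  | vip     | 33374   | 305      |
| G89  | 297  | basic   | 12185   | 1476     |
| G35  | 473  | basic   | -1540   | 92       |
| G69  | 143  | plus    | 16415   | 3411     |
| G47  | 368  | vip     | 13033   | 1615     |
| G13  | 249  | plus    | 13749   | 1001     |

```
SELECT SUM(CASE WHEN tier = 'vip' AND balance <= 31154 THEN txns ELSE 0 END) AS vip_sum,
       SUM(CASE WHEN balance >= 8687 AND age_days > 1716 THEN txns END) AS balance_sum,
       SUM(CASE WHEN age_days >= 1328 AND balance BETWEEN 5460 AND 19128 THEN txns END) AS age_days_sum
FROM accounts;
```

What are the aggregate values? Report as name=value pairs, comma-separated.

[vip_sum: tier = 'vip' AND balance <= 31154]
acct=G72: ✗
acct=G83: ✗
acct=G24: ✗
acct=G77: ✗
acct=G11: ✗
acct=G49: ✗
acct=G80: ✗
acct=G89: ✗
acct=G35: ✗
acct=G69: ✗
acct=G47: ✓ → 368
acct=G13: ✗
vip_sum = 368
—
[balance_sum: balance >= 8687 AND age_days > 1716]
acct=G72: ✗
acct=G83: ✗
acct=G24: ✓ → 117
acct=G77: ✗
acct=G11: ✗
acct=G49: ✓ → 324
acct=G80: ✗
acct=G89: ✗
acct=G35: ✗
acct=G69: ✓ → 143
acct=G47: ✗
acct=G13: ✗
balance_sum = 117 + 324 + 143 = 584
—
[age_days_sum: age_days >= 1328 AND balance BETWEEN 5460 AND 19128]
acct=G72: ✗
acct=G83: ✗
acct=G24: ✗
acct=G77: ✗
acct=G11: ✗
acct=G49: ✓ → 324
acct=G80: ✗
acct=G89: ✓ → 297
acct=G35: ✗
acct=G69: ✓ → 143
acct=G47: ✓ → 368
acct=G13: ✗
age_days_sum = 324 + 297 + 143 + 368 = 1132

vip_sum=368, balance_sum=584, age_days_sum=1132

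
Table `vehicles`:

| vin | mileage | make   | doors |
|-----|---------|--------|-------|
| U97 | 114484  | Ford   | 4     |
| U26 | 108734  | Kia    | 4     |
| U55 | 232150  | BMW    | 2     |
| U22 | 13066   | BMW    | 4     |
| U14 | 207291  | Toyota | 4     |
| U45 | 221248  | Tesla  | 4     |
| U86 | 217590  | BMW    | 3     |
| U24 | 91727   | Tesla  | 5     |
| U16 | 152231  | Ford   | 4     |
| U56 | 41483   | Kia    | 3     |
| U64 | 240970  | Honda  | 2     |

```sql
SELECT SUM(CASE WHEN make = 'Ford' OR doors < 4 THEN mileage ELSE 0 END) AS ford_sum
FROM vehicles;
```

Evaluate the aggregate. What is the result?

998908

vin=U97: ✓ → 114484
vin=U26: ✗
vin=U55: ✓ → 232150
vin=U22: ✗
vin=U14: ✗
vin=U45: ✗
vin=U86: ✓ → 217590
vin=U24: ✗
vin=U16: ✓ → 152231
vin=U56: ✓ → 41483
vin=U64: ✓ → 240970
ford_sum = 114484 + 232150 + 217590 + 152231 + 41483 + 240970 = 998908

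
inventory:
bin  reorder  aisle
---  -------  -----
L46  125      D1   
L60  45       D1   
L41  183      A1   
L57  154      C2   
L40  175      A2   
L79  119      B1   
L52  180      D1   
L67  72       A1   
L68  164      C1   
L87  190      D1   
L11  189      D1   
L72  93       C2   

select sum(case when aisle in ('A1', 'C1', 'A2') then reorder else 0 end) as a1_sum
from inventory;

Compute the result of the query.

594

bin=L46: ✗
bin=L60: ✗
bin=L41: ✓ → 183
bin=L57: ✗
bin=L40: ✓ → 175
bin=L79: ✗
bin=L52: ✗
bin=L67: ✓ → 72
bin=L68: ✓ → 164
bin=L87: ✗
bin=L11: ✗
bin=L72: ✗
a1_sum = 183 + 175 + 72 + 164 = 594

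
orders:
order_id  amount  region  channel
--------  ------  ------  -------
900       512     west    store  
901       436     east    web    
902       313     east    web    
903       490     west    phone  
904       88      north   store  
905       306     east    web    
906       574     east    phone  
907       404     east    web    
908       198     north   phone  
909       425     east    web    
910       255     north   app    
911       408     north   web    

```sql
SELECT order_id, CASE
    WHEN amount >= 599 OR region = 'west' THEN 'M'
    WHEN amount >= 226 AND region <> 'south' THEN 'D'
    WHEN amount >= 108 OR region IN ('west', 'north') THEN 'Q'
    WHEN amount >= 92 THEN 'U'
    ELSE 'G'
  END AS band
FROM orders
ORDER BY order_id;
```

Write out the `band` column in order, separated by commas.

M, D, D, M, Q, D, D, D, Q, D, D, D

order_id=900: amount >= 599 OR region = 'west' → M
order_id=901: amount >= 226 AND region <> 'south' → D
order_id=902: amount >= 226 AND region <> 'south' → D
order_id=903: amount >= 599 OR region = 'west' → M
order_id=904: amount >= 108 OR region IN ('west', 'north') → Q
order_id=905: amount >= 226 AND region <> 'south' → D
order_id=906: amount >= 226 AND region <> 'south' → D
order_id=907: amount >= 226 AND region <> 'south' → D
order_id=908: amount >= 108 OR region IN ('west', 'north') → Q
order_id=909: amount >= 226 AND region <> 'south' → D
order_id=910: amount >= 226 AND region <> 'south' → D
order_id=911: amount >= 226 AND region <> 'south' → D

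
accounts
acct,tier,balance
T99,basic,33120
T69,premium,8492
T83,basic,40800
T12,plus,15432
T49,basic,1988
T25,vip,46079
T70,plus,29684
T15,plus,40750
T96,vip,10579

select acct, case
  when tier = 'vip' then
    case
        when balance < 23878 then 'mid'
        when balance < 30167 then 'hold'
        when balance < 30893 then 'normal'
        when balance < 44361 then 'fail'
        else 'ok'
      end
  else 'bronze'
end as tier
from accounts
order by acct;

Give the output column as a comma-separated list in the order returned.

acct=T12: tier='plus' → outer ELSE → bronze
acct=T15: tier='plus' → outer ELSE → bronze
acct=T25: tier='vip' → inner[ELSE] → ok
acct=T49: tier='basic' → outer ELSE → bronze
acct=T69: tier='premium' → outer ELSE → bronze
acct=T70: tier='plus' → outer ELSE → bronze
acct=T83: tier='basic' → outer ELSE → bronze
acct=T96: tier='vip' → inner[balance < 23878] → mid
acct=T99: tier='basic' → outer ELSE → bronze

bronze, bronze, ok, bronze, bronze, bronze, bronze, mid, bronze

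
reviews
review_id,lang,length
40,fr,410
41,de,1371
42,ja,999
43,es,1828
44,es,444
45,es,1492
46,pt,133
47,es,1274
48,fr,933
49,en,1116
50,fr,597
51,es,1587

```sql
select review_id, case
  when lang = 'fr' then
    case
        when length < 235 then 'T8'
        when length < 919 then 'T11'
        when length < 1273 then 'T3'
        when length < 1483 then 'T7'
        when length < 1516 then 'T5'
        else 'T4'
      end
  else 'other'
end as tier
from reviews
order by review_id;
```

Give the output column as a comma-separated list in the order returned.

review_id=40: lang='fr' → inner[length < 919] → T11
review_id=41: lang='de' → outer ELSE → other
review_id=42: lang='ja' → outer ELSE → other
review_id=43: lang='es' → outer ELSE → other
review_id=44: lang='es' → outer ELSE → other
review_id=45: lang='es' → outer ELSE → other
review_id=46: lang='pt' → outer ELSE → other
review_id=47: lang='es' → outer ELSE → other
review_id=48: lang='fr' → inner[length < 1273] → T3
review_id=49: lang='en' → outer ELSE → other
review_id=50: lang='fr' → inner[length < 919] → T11
review_id=51: lang='es' → outer ELSE → other

T11, other, other, other, other, other, other, other, T3, other, T11, other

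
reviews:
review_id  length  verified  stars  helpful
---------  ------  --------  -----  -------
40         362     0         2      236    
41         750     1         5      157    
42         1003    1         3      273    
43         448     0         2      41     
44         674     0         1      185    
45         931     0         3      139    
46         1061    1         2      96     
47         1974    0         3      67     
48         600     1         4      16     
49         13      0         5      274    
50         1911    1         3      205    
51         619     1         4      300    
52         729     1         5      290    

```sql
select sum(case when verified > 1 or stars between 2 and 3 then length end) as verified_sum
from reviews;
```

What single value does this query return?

7690

review_id=40: ✓ → 362
review_id=41: ✗
review_id=42: ✓ → 1003
review_id=43: ✓ → 448
review_id=44: ✗
review_id=45: ✓ → 931
review_id=46: ✓ → 1061
review_id=47: ✓ → 1974
review_id=48: ✗
review_id=49: ✗
review_id=50: ✓ → 1911
review_id=51: ✗
review_id=52: ✗
verified_sum = 362 + 1003 + 448 + 931 + 1061 + 1974 + 1911 = 7690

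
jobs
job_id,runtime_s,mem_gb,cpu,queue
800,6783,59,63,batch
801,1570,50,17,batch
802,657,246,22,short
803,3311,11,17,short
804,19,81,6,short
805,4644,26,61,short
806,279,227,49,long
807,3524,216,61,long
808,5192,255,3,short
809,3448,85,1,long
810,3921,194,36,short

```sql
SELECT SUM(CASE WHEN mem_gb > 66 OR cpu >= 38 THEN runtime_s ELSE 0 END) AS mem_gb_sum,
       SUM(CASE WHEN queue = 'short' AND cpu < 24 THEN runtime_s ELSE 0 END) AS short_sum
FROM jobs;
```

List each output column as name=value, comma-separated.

mem_gb_sum=28467, short_sum=9179

[mem_gb_sum: mem_gb > 66 OR cpu >= 38]
job_id=800: ✓ → 6783
job_id=801: ✗
job_id=802: ✓ → 657
job_id=803: ✗
job_id=804: ✓ → 19
job_id=805: ✓ → 4644
job_id=806: ✓ → 279
job_id=807: ✓ → 3524
job_id=808: ✓ → 5192
job_id=809: ✓ → 3448
job_id=810: ✓ → 3921
mem_gb_sum = 6783 + 657 + 19 + 4644 + 279 + 3524 + 5192 + 3448 + 3921 = 28467
—
[short_sum: queue = 'short' AND cpu < 24]
job_id=800: ✗
job_id=801: ✗
job_id=802: ✓ → 657
job_id=803: ✓ → 3311
job_id=804: ✓ → 19
job_id=805: ✗
job_id=806: ✗
job_id=807: ✗
job_id=808: ✓ → 5192
job_id=809: ✗
job_id=810: ✗
short_sum = 657 + 3311 + 19 + 5192 = 9179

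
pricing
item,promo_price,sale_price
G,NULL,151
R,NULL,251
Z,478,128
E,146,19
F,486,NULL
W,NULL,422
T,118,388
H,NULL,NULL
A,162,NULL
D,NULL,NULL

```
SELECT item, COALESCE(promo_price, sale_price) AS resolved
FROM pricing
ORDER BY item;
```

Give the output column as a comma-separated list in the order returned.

item=A: promo_price=162 → 162
item=D: promo_price=NULL, sale_price=NULL (all NULL) → NULL
item=E: promo_price=146 → 146
item=F: promo_price=486 → 486
item=G: promo_price=NULL, sale_price=151 → 151
item=H: promo_price=NULL, sale_price=NULL (all NULL) → NULL
item=R: promo_price=NULL, sale_price=251 → 251
item=T: promo_price=118 → 118
item=W: promo_price=NULL, sale_price=422 → 422
item=Z: promo_price=478 → 478

162, NULL, 146, 486, 151, NULL, 251, 118, 422, 478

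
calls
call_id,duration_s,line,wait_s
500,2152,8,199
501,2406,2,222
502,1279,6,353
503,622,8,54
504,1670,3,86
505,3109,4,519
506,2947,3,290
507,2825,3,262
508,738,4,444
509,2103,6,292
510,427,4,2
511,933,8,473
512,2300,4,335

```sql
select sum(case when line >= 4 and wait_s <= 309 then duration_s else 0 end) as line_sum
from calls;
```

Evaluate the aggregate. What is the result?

call_id=500: ✓ → 2152
call_id=501: ✗
call_id=502: ✗
call_id=503: ✓ → 622
call_id=504: ✗
call_id=505: ✗
call_id=506: ✗
call_id=507: ✗
call_id=508: ✗
call_id=509: ✓ → 2103
call_id=510: ✓ → 427
call_id=511: ✗
call_id=512: ✗
line_sum = 2152 + 622 + 2103 + 427 = 5304

5304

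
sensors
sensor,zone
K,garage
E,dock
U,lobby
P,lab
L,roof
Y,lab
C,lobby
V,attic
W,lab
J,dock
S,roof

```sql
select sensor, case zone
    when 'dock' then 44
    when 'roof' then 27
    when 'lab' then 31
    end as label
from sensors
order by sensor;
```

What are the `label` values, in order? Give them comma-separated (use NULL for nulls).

NULL, 44, 44, NULL, 27, 31, 27, NULL, NULL, 31, 31

sensor=C: (no match → NULL) → NULL
sensor=E: zone='dock' → 44
sensor=J: zone='dock' → 44
sensor=K: (no match → NULL) → NULL
sensor=L: zone='roof' → 27
sensor=P: zone='lab' → 31
sensor=S: zone='roof' → 27
sensor=U: (no match → NULL) → NULL
sensor=V: (no match → NULL) → NULL
sensor=W: zone='lab' → 31
sensor=Y: zone='lab' → 31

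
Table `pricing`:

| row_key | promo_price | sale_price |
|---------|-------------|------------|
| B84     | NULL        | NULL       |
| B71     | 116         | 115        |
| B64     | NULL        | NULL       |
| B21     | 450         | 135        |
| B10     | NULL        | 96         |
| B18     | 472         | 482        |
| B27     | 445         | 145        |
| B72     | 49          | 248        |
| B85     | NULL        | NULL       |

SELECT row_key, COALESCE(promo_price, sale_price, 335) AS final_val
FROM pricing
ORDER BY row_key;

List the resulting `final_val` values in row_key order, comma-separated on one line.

row_key=B10: promo_price=NULL, sale_price=96 → 96
row_key=B18: promo_price=472 → 472
row_key=B21: promo_price=450 → 450
row_key=B27: promo_price=445 → 445
row_key=B64: promo_price=NULL, sale_price=NULL, → literal 335 → 335
row_key=B71: promo_price=116 → 116
row_key=B72: promo_price=49 → 49
row_key=B84: promo_price=NULL, sale_price=NULL, → literal 335 → 335
row_key=B85: promo_price=NULL, sale_price=NULL, → literal 335 → 335

96, 472, 450, 445, 335, 116, 49, 335, 335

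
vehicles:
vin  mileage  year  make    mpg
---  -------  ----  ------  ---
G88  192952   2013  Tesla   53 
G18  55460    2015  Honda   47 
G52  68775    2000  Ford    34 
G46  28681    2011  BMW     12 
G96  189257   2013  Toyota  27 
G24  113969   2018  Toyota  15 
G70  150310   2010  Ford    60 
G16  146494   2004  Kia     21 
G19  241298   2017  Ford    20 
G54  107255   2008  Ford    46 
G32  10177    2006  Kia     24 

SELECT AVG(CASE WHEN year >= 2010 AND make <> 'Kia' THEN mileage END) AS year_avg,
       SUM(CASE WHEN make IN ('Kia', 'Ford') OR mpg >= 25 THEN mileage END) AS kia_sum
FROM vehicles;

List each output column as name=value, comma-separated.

year_avg=138846.7142857143, kia_sum=1161978

[year_avg: year >= 2010 AND make <> 'Kia']
vin=G88: ✓ → 192952
vin=G18: ✓ → 55460
vin=G52: ✗
vin=G46: ✓ → 28681
vin=G96: ✓ → 189257
vin=G24: ✓ → 113969
vin=G70: ✓ → 150310
vin=G16: ✗
vin=G19: ✓ → 241298
vin=G54: ✗
vin=G32: ✗
year_avg = (192952 + 55460 + 28681 + 189257 + 113969 + 150310 + 241298) / 7 = 138846.7142857143
—
[kia_sum: make IN ('Kia', 'Ford') OR mpg >= 25]
vin=G88: ✓ → 192952
vin=G18: ✓ → 55460
vin=G52: ✓ → 68775
vin=G46: ✗
vin=G96: ✓ → 189257
vin=G24: ✗
vin=G70: ✓ → 150310
vin=G16: ✓ → 146494
vin=G19: ✓ → 241298
vin=G54: ✓ → 107255
vin=G32: ✓ → 10177
kia_sum = 192952 + 55460 + 68775 + 189257 + 150310 + 146494 + 241298 + 107255 + 10177 = 1161978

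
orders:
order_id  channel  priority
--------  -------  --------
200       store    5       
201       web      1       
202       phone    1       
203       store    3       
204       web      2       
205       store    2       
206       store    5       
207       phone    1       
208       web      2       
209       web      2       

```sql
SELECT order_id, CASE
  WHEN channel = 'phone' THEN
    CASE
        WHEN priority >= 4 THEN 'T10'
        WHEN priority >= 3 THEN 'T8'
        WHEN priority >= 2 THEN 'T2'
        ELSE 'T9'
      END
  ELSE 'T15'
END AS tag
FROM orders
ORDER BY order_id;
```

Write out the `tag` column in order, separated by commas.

order_id=200: channel='store' → outer ELSE → T15
order_id=201: channel='web' → outer ELSE → T15
order_id=202: channel='phone' → inner[ELSE] → T9
order_id=203: channel='store' → outer ELSE → T15
order_id=204: channel='web' → outer ELSE → T15
order_id=205: channel='store' → outer ELSE → T15
order_id=206: channel='store' → outer ELSE → T15
order_id=207: channel='phone' → inner[ELSE] → T9
order_id=208: channel='web' → outer ELSE → T15
order_id=209: channel='web' → outer ELSE → T15

T15, T15, T9, T15, T15, T15, T15, T9, T15, T15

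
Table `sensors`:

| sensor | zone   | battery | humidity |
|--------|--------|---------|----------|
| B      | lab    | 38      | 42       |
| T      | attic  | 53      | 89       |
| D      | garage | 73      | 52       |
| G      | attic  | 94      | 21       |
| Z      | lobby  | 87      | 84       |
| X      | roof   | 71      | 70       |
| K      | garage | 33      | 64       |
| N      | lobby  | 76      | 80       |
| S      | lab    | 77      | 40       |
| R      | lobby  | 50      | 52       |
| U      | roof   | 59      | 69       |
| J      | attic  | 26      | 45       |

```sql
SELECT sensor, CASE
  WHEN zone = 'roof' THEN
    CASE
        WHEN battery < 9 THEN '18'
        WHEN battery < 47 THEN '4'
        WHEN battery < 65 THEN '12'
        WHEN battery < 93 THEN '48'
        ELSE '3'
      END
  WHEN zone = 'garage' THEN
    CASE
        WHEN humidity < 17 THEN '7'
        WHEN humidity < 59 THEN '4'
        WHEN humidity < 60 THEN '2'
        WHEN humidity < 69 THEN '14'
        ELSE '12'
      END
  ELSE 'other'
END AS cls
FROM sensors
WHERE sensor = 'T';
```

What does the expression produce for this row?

other

sensor = T: zone=attic, battery=53, humidity=89.
zone='attic' → outer ELSE → other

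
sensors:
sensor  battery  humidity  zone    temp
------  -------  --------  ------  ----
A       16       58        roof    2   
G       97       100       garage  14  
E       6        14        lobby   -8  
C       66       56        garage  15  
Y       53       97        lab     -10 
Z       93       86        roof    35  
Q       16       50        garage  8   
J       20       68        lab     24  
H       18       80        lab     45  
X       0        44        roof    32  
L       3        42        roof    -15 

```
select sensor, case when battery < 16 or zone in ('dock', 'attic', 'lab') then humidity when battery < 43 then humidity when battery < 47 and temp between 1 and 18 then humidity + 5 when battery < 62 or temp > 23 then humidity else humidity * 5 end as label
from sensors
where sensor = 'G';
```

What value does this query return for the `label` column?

sensor = G: battery=97, humidity=100, zone=garage, temp=14.
battery < 16 or zone in ('dock', 'attic', 'lab') → false
battery < 43 → false
battery < 47 and temp between 1 and 18 → false
battery < 62 or temp > 23 → false
No prior WHEN matched → ELSE → 500

500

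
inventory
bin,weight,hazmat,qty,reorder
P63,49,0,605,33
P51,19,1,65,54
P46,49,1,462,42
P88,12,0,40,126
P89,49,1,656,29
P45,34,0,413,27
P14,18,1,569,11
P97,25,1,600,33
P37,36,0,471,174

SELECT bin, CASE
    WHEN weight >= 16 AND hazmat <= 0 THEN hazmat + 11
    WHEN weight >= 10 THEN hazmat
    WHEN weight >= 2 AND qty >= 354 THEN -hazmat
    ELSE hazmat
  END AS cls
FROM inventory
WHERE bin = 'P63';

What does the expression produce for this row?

bin = P63: weight=49, hazmat=0, qty=605, reorder=33.
weight >= 16 AND hazmat <= 0 → true → 11

11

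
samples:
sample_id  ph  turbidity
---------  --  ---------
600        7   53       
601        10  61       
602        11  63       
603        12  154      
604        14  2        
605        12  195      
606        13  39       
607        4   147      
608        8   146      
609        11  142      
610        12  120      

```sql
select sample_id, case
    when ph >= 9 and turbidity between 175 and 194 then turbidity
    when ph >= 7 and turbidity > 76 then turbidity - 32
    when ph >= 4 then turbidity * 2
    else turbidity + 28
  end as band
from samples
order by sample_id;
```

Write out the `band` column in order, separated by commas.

sample_id=600: ph >= 4 → 106
sample_id=601: ph >= 4 → 122
sample_id=602: ph >= 4 → 126
sample_id=603: ph >= 7 and turbidity > 76 → 122
sample_id=604: ph >= 4 → 4
sample_id=605: ph >= 7 and turbidity > 76 → 163
sample_id=606: ph >= 4 → 78
sample_id=607: ph >= 4 → 294
sample_id=608: ph >= 7 and turbidity > 76 → 114
sample_id=609: ph >= 7 and turbidity > 76 → 110
sample_id=610: ph >= 7 and turbidity > 76 → 88

106, 122, 126, 122, 4, 163, 78, 294, 114, 110, 88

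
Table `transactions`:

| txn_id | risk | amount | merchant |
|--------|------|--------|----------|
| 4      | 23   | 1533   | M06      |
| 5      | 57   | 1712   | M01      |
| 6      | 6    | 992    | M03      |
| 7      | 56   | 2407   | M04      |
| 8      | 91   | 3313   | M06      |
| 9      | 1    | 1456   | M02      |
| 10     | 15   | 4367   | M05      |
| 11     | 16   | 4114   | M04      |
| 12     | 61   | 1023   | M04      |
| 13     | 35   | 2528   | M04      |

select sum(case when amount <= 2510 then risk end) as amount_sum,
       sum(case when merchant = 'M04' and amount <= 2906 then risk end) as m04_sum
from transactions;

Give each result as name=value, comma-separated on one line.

amount_sum=204, m04_sum=152

[amount_sum: amount <= 2510]
txn_id=4: ✓ → 23
txn_id=5: ✓ → 57
txn_id=6: ✓ → 6
txn_id=7: ✓ → 56
txn_id=8: ✗
txn_id=9: ✓ → 1
txn_id=10: ✗
txn_id=11: ✗
txn_id=12: ✓ → 61
txn_id=13: ✗
amount_sum = 23 + 57 + 6 + 56 + 1 + 61 = 204
—
[m04_sum: merchant = 'M04' and amount <= 2906]
txn_id=4: ✗
txn_id=5: ✗
txn_id=6: ✗
txn_id=7: ✓ → 56
txn_id=8: ✗
txn_id=9: ✗
txn_id=10: ✗
txn_id=11: ✗
txn_id=12: ✓ → 61
txn_id=13: ✓ → 35
m04_sum = 56 + 61 + 35 = 152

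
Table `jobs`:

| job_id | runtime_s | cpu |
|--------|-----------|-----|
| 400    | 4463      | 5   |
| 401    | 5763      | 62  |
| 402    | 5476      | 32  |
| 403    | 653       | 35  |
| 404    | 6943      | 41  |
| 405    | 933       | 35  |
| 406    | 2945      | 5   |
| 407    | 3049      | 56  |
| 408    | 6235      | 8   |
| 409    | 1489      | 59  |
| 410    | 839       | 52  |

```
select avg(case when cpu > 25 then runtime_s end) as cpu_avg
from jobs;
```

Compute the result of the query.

job_id=400: ✗
job_id=401: ✓ → 5763
job_id=402: ✓ → 5476
job_id=403: ✓ → 653
job_id=404: ✓ → 6943
job_id=405: ✓ → 933
job_id=406: ✗
job_id=407: ✓ → 3049
job_id=408: ✗
job_id=409: ✓ → 1489
job_id=410: ✓ → 839
cpu_avg = (5763 + 5476 + 653 + 6943 + 933 + 3049 + 1489 + 839) / 8 = 3143.125

3143.125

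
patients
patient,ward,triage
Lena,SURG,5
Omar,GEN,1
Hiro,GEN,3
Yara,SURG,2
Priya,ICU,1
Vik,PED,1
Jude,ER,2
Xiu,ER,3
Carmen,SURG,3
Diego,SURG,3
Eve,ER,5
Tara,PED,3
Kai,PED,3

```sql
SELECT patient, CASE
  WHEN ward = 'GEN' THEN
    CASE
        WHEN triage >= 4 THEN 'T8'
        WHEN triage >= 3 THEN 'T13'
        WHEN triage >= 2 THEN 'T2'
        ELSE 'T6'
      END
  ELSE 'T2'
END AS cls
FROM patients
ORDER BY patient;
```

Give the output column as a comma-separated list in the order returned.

patient=Carmen: ward='SURG' → outer ELSE → T2
patient=Diego: ward='SURG' → outer ELSE → T2
patient=Eve: ward='ER' → outer ELSE → T2
patient=Hiro: ward='GEN' → inner[triage >= 3] → T13
patient=Jude: ward='ER' → outer ELSE → T2
patient=Kai: ward='PED' → outer ELSE → T2
patient=Lena: ward='SURG' → outer ELSE → T2
patient=Omar: ward='GEN' → inner[ELSE] → T6
patient=Priya: ward='ICU' → outer ELSE → T2
patient=Tara: ward='PED' → outer ELSE → T2
patient=Vik: ward='PED' → outer ELSE → T2
patient=Xiu: ward='ER' → outer ELSE → T2
patient=Yara: ward='SURG' → outer ELSE → T2

T2, T2, T2, T13, T2, T2, T2, T6, T2, T2, T2, T2, T2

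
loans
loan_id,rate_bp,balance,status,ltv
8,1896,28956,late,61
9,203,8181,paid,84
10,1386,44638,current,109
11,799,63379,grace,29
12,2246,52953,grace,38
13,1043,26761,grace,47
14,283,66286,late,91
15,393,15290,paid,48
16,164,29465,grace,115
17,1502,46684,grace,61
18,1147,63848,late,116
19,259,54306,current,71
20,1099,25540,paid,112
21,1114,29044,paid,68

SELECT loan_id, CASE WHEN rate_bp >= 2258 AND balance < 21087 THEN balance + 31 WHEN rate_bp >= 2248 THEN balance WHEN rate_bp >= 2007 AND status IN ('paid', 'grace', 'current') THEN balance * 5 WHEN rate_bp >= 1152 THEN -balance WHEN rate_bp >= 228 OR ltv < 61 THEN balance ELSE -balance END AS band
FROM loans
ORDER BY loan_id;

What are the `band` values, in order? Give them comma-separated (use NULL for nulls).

-28956, -8181, -44638, 63379, 264765, 26761, 66286, 15290, -29465, -46684, 63848, 54306, 25540, 29044

loan_id=8: rate_bp >= 1152 → -28956
loan_id=9: ELSE → -8181
loan_id=10: rate_bp >= 1152 → -44638
loan_id=11: rate_bp >= 228 OR ltv < 61 → 63379
loan_id=12: rate_bp >= 2007 AND status IN ('paid', 'grace', 'current') → 264765
loan_id=13: rate_bp >= 228 OR ltv < 61 → 26761
loan_id=14: rate_bp >= 228 OR ltv < 61 → 66286
loan_id=15: rate_bp >= 228 OR ltv < 61 → 15290
loan_id=16: ELSE → -29465
loan_id=17: rate_bp >= 1152 → -46684
loan_id=18: rate_bp >= 228 OR ltv < 61 → 63848
loan_id=19: rate_bp >= 228 OR ltv < 61 → 54306
loan_id=20: rate_bp >= 228 OR ltv < 61 → 25540
loan_id=21: rate_bp >= 228 OR ltv < 61 → 29044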